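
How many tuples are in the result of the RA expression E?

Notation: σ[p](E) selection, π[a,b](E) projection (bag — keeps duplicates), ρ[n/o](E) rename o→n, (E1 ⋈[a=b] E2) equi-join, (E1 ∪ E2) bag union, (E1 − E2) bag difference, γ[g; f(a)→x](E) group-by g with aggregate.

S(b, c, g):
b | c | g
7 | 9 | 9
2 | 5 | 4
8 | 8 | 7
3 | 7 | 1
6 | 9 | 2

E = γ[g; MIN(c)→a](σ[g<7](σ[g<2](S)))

Row counts bottom-up:
  S → 5
  σ[g<2](S) → 1
  σ[g<7](σ[g<2](S)) → 1
  γ[g; MIN(c)→a](σ[g<7](σ[g<2](S))) → 1

|E| = 1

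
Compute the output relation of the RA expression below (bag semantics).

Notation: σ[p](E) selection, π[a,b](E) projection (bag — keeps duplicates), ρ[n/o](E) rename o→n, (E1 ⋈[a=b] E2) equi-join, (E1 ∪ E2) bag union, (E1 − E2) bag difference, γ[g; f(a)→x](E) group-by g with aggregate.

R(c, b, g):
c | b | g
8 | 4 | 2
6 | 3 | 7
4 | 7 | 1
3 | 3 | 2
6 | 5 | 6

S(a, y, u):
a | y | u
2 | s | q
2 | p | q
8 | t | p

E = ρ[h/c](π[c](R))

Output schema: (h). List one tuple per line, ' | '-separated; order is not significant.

Stepwise |·|:
  R → 5
  π[c](R) → 5
  ρ[h/c](π[c](R)) → 5

== RESULT ==
h
3
4
6
6
8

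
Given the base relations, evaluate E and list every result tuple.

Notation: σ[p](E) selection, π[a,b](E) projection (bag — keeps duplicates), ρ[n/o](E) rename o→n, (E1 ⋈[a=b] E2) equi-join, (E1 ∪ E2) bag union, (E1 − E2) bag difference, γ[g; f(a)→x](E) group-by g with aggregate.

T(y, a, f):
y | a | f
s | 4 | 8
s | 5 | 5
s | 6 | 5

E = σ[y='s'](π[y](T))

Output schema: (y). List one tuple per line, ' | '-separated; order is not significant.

Row counts bottom-up:
  T → 3
  π[y](T) → 3
  σ[y='s'](π[y](T)) → 3

== RESULT ==
y
s
s
s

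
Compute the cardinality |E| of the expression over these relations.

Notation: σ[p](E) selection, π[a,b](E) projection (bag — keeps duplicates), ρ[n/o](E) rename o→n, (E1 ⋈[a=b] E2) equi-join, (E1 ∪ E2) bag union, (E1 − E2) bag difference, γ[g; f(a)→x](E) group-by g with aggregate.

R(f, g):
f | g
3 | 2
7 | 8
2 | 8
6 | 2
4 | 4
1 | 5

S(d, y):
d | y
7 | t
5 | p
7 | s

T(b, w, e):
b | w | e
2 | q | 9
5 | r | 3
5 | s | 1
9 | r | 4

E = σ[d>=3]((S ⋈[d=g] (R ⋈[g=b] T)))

Stepwise |·|:
  S → 3
  R → 6
  T → 4
  (R ⋈[g=b] T) → 4
  (S ⋈[d=g] (R ⋈[g=b] T)) → 2
  σ[d>=3]((S ⋈[d=g] (R ⋈[g=b] T))) → 2

|E| = 2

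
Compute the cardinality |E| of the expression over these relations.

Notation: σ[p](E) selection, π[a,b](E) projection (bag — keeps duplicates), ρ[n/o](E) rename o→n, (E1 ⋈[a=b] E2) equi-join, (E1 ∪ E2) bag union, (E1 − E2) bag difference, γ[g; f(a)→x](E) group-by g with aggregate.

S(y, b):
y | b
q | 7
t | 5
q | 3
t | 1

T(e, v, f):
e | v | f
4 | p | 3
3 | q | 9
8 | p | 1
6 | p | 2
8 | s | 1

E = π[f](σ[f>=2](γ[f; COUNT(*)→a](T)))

Stepwise |·|:
  T → 5
  γ[f; COUNT(*)→a](T) → 4
  σ[f>=2](γ[f; COUNT(*)→a](T)) → 3
  π[f](σ[f>=2](γ[f; COUNT(*)→a](T))) → 3

|E| = 3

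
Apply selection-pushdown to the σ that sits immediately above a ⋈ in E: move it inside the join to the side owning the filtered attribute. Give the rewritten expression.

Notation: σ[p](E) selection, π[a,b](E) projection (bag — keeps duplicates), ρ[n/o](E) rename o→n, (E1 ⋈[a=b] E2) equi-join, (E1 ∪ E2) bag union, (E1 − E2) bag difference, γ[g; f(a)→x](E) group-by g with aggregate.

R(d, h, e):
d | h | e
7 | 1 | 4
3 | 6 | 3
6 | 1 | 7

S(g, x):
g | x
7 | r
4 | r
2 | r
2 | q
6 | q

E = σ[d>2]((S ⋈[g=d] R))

σ filters on d, owned by the right side.
E' = (S ⋈[g=d] σ[d>2](R))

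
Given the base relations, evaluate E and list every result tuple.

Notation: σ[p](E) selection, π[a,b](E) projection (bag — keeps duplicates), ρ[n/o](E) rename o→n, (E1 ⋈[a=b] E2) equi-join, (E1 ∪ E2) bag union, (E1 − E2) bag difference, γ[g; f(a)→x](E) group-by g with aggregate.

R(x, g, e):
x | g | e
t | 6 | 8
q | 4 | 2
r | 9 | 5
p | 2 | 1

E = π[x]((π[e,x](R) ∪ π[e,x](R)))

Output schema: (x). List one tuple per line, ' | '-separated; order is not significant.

Row counts bottom-up:
  R → 4
  π[e,x](R) → 4
  R → 4
  π[e,x](R) → 4
  (π[e,x](R) ∪ π[e,x](R)) → 8
  π[x]((π[e,x](R) ∪ π[e,x](R))) → 8

== RESULT ==
x
p
p
q
q
r
r
t
t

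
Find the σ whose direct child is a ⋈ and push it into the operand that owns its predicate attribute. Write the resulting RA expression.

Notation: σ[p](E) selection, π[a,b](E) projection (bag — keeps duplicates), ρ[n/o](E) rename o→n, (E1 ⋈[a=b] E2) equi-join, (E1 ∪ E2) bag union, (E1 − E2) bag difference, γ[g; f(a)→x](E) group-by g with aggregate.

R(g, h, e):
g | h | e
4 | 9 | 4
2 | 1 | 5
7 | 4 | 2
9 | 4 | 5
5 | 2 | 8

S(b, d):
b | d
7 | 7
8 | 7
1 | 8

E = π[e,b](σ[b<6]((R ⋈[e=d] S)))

σ filters on b, owned by the right side.
E' = π[e,b]((R ⋈[e=d] σ[b<6](S)))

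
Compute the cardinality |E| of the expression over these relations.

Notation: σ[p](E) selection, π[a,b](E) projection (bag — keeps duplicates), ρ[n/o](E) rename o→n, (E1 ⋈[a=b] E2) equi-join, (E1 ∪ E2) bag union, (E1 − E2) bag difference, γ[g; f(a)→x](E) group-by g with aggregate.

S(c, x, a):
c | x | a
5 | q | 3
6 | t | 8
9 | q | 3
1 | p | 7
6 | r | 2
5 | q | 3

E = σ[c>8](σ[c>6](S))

Subexpression sizes:
  S → 6
  σ[c>6](S) → 1
  σ[c>8](σ[c>6](S)) → 1

|E| = 1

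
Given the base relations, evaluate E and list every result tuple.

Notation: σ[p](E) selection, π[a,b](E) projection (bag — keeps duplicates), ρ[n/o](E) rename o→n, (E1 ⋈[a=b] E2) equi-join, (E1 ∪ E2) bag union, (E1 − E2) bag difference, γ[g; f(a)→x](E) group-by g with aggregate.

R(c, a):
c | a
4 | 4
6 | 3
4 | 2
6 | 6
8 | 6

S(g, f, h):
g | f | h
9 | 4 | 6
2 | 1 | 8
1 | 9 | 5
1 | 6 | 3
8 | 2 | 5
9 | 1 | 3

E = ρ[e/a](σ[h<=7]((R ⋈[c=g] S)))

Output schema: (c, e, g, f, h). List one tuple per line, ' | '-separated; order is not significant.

Row counts bottom-up:
  R → 5
  S → 6
  (R ⋈[c=g] S) → 1
  σ[h<=7]((R ⋈[c=g] S)) → 1
  ρ[e/a](σ[h<=7]((R ⋈[c=g] S))) → 1

== RESULT ==
c | e | g | f | h
8 | 6 | 8 | 2 | 5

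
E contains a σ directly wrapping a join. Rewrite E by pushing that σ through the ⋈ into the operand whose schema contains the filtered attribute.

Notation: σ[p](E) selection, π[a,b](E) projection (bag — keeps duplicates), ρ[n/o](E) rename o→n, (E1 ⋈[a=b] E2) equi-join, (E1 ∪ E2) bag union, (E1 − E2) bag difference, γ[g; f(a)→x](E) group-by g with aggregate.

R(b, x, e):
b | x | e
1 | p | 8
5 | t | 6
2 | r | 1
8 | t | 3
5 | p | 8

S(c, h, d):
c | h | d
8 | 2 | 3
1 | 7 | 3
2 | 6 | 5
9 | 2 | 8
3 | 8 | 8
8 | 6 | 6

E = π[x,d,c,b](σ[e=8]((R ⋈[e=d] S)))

σ filters on e, owned by the left side.
E' = π[x,d,c,b]((σ[e=8](R) ⋈[e=d] S))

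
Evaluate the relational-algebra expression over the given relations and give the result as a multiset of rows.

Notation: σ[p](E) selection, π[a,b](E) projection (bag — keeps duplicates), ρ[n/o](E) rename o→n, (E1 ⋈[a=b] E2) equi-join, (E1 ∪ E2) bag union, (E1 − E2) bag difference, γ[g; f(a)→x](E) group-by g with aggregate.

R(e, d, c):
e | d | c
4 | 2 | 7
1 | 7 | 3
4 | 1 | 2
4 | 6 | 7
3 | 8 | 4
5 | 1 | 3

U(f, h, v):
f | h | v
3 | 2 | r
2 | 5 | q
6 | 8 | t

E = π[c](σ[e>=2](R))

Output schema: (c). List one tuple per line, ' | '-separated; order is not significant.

Subexpression sizes:
  R → 6
  σ[e>=2](R) → 5
  π[c](σ[e>=2](R)) → 5

== RESULT ==
c
2
3
4
7
7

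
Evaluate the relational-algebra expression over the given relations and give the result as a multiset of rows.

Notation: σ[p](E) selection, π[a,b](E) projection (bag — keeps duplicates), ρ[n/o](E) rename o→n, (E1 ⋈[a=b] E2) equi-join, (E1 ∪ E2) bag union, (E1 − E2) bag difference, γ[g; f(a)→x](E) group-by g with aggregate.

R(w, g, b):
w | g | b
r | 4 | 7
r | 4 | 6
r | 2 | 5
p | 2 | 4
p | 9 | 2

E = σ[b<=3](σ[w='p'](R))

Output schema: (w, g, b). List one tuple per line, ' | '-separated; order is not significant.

Row counts bottom-up:
  R → 5
  σ[w='p'](R) → 2
  σ[b<=3](σ[w='p'](R)) → 1

== RESULT ==
w | g | b
p | 9 | 2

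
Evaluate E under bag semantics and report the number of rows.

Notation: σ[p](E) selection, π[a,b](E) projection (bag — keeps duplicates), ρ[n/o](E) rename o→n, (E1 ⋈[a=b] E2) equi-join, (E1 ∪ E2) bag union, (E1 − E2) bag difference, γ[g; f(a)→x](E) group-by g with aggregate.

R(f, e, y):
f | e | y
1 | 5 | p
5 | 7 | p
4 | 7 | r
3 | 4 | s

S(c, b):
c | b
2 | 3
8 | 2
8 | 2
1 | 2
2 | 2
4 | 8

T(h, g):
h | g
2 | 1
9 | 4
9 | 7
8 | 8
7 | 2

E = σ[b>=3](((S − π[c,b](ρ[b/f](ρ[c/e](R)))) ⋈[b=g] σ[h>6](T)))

Per-node cardinality:
  S → 6
  R → 4
  ρ[c/e](R) → 4
  ρ[b/f](ρ[c/e](R)) → 4
  π[c,b](ρ[b/f](ρ[c/e](R))) → 4
  (S − π[c,b](ρ[b/f](ρ[c/e](R)))) → 6
  T → 5
  σ[h>6](T) → 4
  ((S − π[c,b](ρ[b/f](ρ[c/e](R)))) ⋈[b=g] σ[h>6](T)) → 5
  σ[b>=3](((S − π[c,b](ρ[b/f](ρ[c/e](R)))) ⋈[b=g] σ[h>6](T))) → 1

|E| = 1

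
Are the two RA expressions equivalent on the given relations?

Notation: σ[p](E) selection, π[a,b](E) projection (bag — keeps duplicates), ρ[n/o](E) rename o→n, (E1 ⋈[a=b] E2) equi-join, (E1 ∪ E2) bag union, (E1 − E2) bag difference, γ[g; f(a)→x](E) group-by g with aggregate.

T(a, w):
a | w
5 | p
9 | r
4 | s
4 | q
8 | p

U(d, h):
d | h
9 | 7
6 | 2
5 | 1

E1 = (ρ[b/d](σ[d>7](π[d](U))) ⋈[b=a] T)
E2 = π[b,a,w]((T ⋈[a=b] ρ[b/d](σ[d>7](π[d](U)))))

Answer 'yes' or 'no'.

E1 stepwise |·|:
  U → 3
  π[d](U) → 3
  σ[d>7](π[d](U)) → 1
  ρ[b/d](σ[d>7](π[d](U))) → 1
  T → 5
  (ρ[b/d](σ[d>7](π[d](U))) ⋈[b=a] T) → 1
E2 stepwise |·|:
  T → 5
  U → 3
  π[d](U) → 3
  σ[d>7](π[d](U)) → 1
  ρ[b/d](σ[d>7](π[d](U))) → 1
  (T ⋈[a=b] ρ[b/d](σ[d>7](π[d](U)))) → 1
  π[b,a,w]((T ⋈[a=b] ρ[b/d](σ[d>7](π[d](U))))) → 1

E1 and E2 produce the same multiset:
b | a | w
9 | 9 | r

yes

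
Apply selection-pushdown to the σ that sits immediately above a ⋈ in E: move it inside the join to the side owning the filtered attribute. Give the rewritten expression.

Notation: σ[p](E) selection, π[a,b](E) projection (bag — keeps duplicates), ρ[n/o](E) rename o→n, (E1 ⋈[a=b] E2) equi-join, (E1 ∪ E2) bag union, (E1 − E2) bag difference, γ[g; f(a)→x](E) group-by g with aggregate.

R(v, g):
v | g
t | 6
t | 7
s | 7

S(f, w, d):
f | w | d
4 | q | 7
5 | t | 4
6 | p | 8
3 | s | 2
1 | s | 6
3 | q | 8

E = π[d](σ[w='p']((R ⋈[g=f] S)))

σ filters on w, owned by the right side.
E' = π[d]((R ⋈[g=f] σ[w='p'](S)))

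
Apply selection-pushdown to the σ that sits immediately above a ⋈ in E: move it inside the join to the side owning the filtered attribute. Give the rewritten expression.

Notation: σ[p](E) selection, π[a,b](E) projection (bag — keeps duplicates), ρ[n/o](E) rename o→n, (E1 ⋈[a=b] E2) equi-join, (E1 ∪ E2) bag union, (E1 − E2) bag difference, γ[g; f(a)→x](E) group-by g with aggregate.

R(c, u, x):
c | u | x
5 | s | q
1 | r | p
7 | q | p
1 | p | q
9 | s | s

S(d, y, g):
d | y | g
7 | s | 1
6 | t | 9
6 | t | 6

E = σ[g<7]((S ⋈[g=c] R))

σ filters on g, owned by the left side.
E' = (σ[g<7](S) ⋈[g=c] R)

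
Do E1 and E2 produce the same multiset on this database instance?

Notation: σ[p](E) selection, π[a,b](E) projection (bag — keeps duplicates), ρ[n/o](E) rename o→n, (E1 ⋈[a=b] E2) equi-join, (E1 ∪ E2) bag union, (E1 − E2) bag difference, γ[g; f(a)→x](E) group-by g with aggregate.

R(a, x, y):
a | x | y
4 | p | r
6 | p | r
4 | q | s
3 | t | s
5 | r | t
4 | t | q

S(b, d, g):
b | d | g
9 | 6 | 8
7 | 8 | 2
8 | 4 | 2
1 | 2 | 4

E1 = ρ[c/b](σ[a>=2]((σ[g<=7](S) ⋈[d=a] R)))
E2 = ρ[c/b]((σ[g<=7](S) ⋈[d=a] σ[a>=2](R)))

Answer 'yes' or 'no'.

E1 subexpression sizes:
  S → 4
  σ[g<=7](S) → 3
  R → 6
  (σ[g<=7](S) ⋈[d=a] R) → 3
  σ[a>=2]((σ[g<=7](S) ⋈[d=a] R)) → 3
  ρ[c/b](σ[a>=2]((σ[g<=7](S) ⋈[d=a] R))) → 3
E2 subexpression sizes:
  S → 4
  σ[g<=7](S) → 3
  R → 6
  σ[a>=2](R) → 6
  (σ[g<=7](S) ⋈[d=a] σ[a>=2](R)) → 3
  ρ[c/b]((σ[g<=7](S) ⋈[d=a] σ[a>=2](R))) → 3

E1 and E2 produce the same multiset:
c | d | g | a | x | y
8 | 4 | 2 | 4 | p | r
8 | 4 | 2 | 4 | q | s
8 | 4 | 2 | 4 | t | q

yes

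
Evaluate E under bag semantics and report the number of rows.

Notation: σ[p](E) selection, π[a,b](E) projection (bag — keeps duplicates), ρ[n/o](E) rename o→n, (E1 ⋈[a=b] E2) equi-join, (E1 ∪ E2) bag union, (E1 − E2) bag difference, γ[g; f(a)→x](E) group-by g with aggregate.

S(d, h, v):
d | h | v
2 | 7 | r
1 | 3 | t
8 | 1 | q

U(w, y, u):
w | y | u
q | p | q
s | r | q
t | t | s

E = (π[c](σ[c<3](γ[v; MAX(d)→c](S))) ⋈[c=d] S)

Subexpression sizes:
  S → 3
  γ[v; MAX(d)→c](S) → 3
  σ[c<3](γ[v; MAX(d)→c](S)) → 2
  π[c](σ[c<3](γ[v; MAX(d)→c](S))) → 2
  S → 3
  (π[c](σ[c<3](γ[v; MAX(d)→c](S))) ⋈[c=d] S) → 2

|E| = 2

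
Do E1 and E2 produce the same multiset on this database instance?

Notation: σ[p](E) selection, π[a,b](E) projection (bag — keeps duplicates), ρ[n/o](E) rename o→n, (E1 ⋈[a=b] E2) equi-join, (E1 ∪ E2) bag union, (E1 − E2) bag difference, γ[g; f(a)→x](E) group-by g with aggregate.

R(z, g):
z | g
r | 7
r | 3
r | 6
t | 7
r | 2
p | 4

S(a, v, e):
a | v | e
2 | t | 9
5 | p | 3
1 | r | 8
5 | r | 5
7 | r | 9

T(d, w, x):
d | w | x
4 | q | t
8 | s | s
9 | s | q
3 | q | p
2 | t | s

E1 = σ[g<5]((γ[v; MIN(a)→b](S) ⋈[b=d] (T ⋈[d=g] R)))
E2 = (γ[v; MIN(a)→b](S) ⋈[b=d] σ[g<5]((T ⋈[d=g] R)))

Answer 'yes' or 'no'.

E1 per-node cardinality:
  S → 5
  γ[v; MIN(a)→b](S) → 3
  T → 5
  R → 6
  (T ⋈[d=g] R) → 3
  (γ[v; MIN(a)→b](S) ⋈[b=d] (T ⋈[d=g] R)) → 1
  σ[g<5]((γ[v; MIN(a)→b](S) ⋈[b=d] (T ⋈[d=g] R))) → 1
E2 per-node cardinality:
  S → 5
  γ[v; MIN(a)→b](S) → 3
  T → 5
  R → 6
  (T ⋈[d=g] R) → 3
  σ[g<5]((T ⋈[d=g] R)) → 3
  (γ[v; MIN(a)→b](S) ⋈[b=d] σ[g<5]((T ⋈[d=g] R))) → 1

E1 and E2 produce the same multiset:
v | b | d | w | x | z | g
t | 2 | 2 | t | s | r | 2

yes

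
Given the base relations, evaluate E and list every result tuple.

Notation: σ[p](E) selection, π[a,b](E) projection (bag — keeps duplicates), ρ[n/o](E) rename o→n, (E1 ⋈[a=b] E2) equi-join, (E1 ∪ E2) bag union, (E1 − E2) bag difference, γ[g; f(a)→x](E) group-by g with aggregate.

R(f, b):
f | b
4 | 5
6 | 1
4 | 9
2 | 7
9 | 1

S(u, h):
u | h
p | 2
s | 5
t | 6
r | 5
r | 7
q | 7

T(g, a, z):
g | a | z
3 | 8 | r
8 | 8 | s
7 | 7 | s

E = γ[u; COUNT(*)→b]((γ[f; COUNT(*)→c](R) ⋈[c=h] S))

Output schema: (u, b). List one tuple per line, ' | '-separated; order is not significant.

Subexpression sizes:
  R → 5
  γ[f; COUNT(*)→c](R) → 4
  S → 6
  (γ[f; COUNT(*)→c](R) ⋈[c=h] S) → 1
  γ[u; COUNT(*)→b]((γ[f; COUNT(*)→c](R) ⋈[c=h] S)) → 1

== RESULT ==
u | b
p | 1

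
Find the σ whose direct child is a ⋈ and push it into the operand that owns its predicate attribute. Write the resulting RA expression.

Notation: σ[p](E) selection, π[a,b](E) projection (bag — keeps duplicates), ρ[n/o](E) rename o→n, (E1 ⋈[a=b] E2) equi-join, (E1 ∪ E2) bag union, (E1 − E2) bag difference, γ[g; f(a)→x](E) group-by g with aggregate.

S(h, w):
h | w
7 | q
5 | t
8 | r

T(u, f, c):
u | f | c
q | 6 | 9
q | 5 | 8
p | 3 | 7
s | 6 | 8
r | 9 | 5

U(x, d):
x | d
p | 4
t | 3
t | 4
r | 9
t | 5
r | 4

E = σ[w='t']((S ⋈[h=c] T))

σ filters on w, owned by the left side.
E' = (σ[w='t'](S) ⋈[h=c] T)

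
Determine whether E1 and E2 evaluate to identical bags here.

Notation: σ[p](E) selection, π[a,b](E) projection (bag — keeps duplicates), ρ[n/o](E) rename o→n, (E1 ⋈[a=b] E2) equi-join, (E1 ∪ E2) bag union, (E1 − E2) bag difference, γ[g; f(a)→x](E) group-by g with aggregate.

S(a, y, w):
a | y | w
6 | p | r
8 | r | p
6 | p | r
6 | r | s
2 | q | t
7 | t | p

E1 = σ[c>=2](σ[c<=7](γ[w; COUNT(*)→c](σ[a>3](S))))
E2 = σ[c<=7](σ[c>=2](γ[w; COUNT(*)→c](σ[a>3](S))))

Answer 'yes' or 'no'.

E1 per-node cardinality:
  S → 6
  σ[a>3](S) → 5
  γ[w; COUNT(*)→c](σ[a>3](S)) → 3
  σ[c<=7](γ[w; COUNT(*)→c](σ[a>3](S))) → 3
  σ[c>=2](σ[c<=7](γ[w; COUNT(*)→c](σ[a>3](S)))) → 2
E2 per-node cardinality:
  S → 6
  σ[a>3](S) → 5
  γ[w; COUNT(*)→c](σ[a>3](S)) → 3
  σ[c>=2](γ[w; COUNT(*)→c](σ[a>3](S))) → 2
  σ[c<=7](σ[c>=2](γ[w; COUNT(*)→c](σ[a>3](S)))) → 2

E1 and E2 produce the same multiset:
w | c
p | 2
r | 2

yes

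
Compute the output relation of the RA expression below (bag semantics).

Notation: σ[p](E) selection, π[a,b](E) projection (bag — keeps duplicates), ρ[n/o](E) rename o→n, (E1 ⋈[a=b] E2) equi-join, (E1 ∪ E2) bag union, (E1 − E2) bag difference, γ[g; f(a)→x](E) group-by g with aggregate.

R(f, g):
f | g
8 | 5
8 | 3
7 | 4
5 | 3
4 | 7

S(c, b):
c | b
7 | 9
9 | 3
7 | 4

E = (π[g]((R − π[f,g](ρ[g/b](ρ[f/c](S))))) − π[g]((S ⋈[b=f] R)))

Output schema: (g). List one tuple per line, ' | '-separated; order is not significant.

Per-node cardinality:
  R → 5
  S → 3
  ρ[f/c](S) → 3
  ρ[g/b](ρ[f/c](S)) → 3
  π[f,g](ρ[g/b](ρ[f/c](S))) → 3
  (R − π[f,g](ρ[g/b](ρ[f/c](S)))) → 4
  π[g]((R − π[f,g](ρ[g/b](ρ[f/c](S))))) → 4
  S → 3
  R → 5
  (S ⋈[b=f] R) → 1
  π[g]((S ⋈[b=f] R)) → 1
  (π[g]((R − π[f,g](ρ[g/b](ρ[f/c](S))))) − π[g]((S ⋈[b=f] R))) → 3

== RESULT ==
g
3
3
5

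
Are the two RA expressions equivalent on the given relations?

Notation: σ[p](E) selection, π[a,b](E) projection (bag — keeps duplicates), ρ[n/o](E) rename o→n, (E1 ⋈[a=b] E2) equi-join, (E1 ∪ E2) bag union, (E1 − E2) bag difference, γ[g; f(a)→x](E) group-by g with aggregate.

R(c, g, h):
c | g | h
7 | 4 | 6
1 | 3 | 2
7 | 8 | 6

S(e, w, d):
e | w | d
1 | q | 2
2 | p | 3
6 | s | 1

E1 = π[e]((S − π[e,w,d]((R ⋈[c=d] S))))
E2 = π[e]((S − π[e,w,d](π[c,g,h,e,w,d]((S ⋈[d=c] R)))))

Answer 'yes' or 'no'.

E1 subexpression sizes:
  S → 3
  R → 3
  S → 3
  (R ⋈[c=d] S) → 1
  π[e,w,d]((R ⋈[c=d] S)) → 1
  (S − π[e,w,d]((R ⋈[c=d] S))) → 2
  π[e]((S − π[e,w,d]((R ⋈[c=d] S)))) → 2
E2 subexpression sizes:
  S → 3
  S → 3
  R → 3
  (S ⋈[d=c] R) → 1
  π[c,g,h,e,w,d]((S ⋈[d=c] R)) → 1
  π[e,w,d](π[c,g,h,e,w,d]((S ⋈[d=c] R))) → 1
  (S − π[e,w,d](π[c,g,h,e,w,d]((S ⋈[d=c] R)))) → 2
  π[e]((S − π[e,w,d](π[c,g,h,e,w,d]((S ⋈[d=c] R))))) → 2

E1 and E2 produce the same multiset:
e
1
2

yes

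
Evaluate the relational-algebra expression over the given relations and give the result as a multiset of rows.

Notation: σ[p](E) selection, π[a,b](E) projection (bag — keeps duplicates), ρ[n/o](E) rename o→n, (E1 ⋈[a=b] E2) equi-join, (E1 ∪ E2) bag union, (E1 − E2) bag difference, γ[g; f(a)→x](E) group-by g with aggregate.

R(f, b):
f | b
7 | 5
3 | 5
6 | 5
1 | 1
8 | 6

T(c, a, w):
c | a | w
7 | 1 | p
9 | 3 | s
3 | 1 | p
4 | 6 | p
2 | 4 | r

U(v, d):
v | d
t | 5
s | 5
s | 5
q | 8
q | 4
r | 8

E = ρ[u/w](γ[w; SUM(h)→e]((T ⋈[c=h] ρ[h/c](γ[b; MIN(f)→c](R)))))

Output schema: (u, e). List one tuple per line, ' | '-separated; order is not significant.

Per-node cardinality:
  T → 5
  R → 5
  γ[b; MIN(f)→c](R) → 3
  ρ[h/c](γ[b; MIN(f)→c](R)) → 3
  (T ⋈[c=h] ρ[h/c](γ[b; MIN(f)→c](R))) → 1
  γ[w; SUM(h)→e]((T ⋈[c=h] ρ[h/c](γ[b; MIN(f)→c](R)))) → 1
  ρ[u/w](γ[w; SUM(h)→e]((T ⋈[c=h] ρ[h/c](γ[b; MIN(f)→c](R))))) → 1

== RESULT ==
u | e
p | 3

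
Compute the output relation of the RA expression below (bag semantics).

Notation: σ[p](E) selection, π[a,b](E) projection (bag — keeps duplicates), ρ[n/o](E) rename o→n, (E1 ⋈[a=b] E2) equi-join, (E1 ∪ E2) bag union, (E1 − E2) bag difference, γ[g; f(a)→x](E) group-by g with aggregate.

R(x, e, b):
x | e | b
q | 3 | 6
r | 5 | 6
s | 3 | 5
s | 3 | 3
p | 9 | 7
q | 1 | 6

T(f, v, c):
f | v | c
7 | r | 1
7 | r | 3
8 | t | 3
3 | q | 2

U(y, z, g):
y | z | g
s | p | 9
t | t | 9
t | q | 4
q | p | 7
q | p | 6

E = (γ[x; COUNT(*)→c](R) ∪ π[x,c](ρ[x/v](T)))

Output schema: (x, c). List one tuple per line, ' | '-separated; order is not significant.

Row counts bottom-up:
  R → 6
  γ[x; COUNT(*)→c](R) → 4
  T → 4
  ρ[x/v](T) → 4
  π[x,c](ρ[x/v](T)) → 4
  (γ[x; COUNT(*)→c](R) ∪ π[x,c](ρ[x/v](T))) → 8

== RESULT ==
x | c
p | 1
q | 2
q | 2
r | 1
r | 1
r | 3
s | 2
t | 3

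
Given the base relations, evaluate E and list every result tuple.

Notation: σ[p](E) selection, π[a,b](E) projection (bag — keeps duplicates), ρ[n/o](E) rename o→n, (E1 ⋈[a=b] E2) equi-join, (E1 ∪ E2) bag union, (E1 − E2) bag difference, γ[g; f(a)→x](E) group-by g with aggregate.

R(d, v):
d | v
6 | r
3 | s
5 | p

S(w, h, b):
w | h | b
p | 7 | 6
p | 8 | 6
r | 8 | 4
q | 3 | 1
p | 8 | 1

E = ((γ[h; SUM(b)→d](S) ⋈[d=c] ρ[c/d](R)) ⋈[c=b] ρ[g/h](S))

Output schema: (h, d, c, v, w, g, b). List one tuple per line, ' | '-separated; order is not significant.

Subexpression sizes:
  S → 5
  γ[h; SUM(b)→d](S) → 3
  R → 3
  ρ[c/d](R) → 3
  (γ[h; SUM(b)→d](S) ⋈[d=c] ρ[c/d](R)) → 1
  S → 5
  ρ[g/h](S) → 5
  ((γ[h; SUM(b)→d](S) ⋈[d=c] ρ[c/d](R)) ⋈[c=b] ρ[g/h](S)) → 2

== RESULT ==
h | d | c | v | w | g | b
7 | 6 | 6 | r | p | 7 | 6
7 | 6 | 6 | r | p | 8 | 6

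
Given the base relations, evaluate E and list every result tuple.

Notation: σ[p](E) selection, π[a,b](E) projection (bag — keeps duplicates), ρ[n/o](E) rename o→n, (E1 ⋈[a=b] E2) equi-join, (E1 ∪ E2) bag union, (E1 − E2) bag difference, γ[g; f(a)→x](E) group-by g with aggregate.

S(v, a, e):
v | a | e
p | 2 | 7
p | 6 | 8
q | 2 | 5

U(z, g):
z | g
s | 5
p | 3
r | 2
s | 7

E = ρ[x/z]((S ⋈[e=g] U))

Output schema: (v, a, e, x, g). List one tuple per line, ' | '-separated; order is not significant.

Stepwise |·|:
  S → 3
  U → 4
  (S ⋈[e=g] U) → 2
  ρ[x/z]((S ⋈[e=g] U)) → 2

== RESULT ==
v | a | e | x | g
p | 2 | 7 | s | 7
q | 2 | 5 | s | 5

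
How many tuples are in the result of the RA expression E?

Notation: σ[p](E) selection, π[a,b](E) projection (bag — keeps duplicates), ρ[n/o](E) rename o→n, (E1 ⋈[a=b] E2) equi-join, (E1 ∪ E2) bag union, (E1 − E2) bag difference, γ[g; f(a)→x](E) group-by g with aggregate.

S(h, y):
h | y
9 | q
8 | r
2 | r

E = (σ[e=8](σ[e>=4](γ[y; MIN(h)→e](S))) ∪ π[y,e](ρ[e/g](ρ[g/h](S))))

Row counts bottom-up:
  S → 3
  γ[y; MIN(h)→e](S) → 2
  σ[e>=4](γ[y; MIN(h)→e](S)) → 1
  σ[e=8](σ[e>=4](γ[y; MIN(h)→e](S))) → 0
  S → 3
  ρ[g/h](S) → 3
  ρ[e/g](ρ[g/h](S)) → 3
  π[y,e](ρ[e/g](ρ[g/h](S))) → 3
  (σ[e=8](σ[e>=4](γ[y; MIN(h)→e](S))) ∪ π[y,e](ρ[e/g](ρ[g/h](S)))) → 3

|E| = 3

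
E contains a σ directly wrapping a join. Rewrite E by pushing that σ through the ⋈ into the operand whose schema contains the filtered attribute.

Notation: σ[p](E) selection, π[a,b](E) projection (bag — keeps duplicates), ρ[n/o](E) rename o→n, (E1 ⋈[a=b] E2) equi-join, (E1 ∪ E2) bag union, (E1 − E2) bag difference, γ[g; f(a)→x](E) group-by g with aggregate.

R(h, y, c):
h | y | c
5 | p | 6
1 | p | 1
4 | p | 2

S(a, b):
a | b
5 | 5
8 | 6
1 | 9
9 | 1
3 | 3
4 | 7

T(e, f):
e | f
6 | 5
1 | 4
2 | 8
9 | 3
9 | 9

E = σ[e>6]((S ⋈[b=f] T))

σ filters on e, owned by the right side.
E' = (S ⋈[b=f] σ[e>6](T))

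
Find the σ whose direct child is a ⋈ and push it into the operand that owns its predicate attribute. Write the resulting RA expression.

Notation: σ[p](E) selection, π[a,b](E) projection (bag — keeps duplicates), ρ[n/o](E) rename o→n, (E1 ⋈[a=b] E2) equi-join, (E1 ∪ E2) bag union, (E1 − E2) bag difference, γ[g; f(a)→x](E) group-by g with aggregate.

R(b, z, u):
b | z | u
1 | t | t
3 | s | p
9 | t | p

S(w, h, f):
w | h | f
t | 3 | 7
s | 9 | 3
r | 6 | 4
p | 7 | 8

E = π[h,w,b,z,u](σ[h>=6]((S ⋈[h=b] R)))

σ filters on h, owned by the left side.
E' = π[h,w,b,z,u]((σ[h>=6](S) ⋈[h=b] R))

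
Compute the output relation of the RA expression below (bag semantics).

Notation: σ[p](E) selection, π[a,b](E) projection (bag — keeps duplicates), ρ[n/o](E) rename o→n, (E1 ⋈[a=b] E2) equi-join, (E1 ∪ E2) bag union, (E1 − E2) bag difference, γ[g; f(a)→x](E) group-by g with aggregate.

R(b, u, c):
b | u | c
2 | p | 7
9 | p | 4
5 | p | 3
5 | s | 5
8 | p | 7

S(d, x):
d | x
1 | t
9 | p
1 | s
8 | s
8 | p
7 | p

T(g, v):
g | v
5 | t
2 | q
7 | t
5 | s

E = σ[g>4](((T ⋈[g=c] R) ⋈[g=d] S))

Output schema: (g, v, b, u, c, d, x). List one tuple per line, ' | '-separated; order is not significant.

Per-node cardinality:
  T → 4
  R → 5
  (T ⋈[g=c] R) → 4
  S → 6
  ((T ⋈[g=c] R) ⋈[g=d] S) → 2
  σ[g>4](((T ⋈[g=c] R) ⋈[g=d] S)) → 2

== RESULT ==
g | v | b | u | c | d | x
7 | t | 2 | p | 7 | 7 | p
7 | t | 8 | p | 7 | 7 | p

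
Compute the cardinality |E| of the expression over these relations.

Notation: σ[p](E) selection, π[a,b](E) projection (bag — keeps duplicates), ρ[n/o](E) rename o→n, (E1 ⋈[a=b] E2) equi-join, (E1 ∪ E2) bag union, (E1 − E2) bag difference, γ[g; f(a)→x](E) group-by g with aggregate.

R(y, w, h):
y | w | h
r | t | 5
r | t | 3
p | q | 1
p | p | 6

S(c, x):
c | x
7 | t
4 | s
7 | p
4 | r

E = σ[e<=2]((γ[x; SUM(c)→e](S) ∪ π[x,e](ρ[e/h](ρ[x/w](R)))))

Stepwise |·|:
  S → 4
  γ[x; SUM(c)→e](S) → 4
  R → 4
  ρ[x/w](R) → 4
  ρ[e/h](ρ[x/w](R)) → 4
  π[x,e](ρ[e/h](ρ[x/w](R))) → 4
  (γ[x; SUM(c)→e](S) ∪ π[x,e](ρ[e/h](ρ[x/w](R)))) → 8
  σ[e<=2]((γ[x; SUM(c)→e](S) ∪ π[x,e](ρ[e/h](ρ[x/w](R))))) → 1

|E| = 1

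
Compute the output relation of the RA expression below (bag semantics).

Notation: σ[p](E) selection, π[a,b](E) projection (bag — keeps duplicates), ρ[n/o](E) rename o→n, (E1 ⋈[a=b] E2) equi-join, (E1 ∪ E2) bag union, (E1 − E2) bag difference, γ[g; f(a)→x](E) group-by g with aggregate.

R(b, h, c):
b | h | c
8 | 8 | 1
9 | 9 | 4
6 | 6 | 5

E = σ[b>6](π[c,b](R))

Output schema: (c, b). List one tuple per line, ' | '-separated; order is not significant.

Subexpression sizes:
  R → 3
  π[c,b](R) → 3
  σ[b>6](π[c,b](R)) → 2

== RESULT ==
c | b
1 | 8
4 | 9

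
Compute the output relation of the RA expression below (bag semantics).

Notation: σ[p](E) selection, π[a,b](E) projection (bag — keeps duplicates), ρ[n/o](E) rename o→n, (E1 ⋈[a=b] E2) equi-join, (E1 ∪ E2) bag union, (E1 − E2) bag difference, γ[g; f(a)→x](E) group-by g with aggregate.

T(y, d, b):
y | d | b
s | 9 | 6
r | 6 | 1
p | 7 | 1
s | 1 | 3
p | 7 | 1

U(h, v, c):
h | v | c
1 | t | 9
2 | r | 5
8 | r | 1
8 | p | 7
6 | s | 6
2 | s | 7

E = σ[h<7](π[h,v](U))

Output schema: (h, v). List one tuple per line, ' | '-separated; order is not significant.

Per-node cardinality:
  U → 6
  π[h,v](U) → 6
  σ[h<7](π[h,v](U)) → 4

== RESULT ==
h | v
1 | t
2 | r
2 | s
6 | s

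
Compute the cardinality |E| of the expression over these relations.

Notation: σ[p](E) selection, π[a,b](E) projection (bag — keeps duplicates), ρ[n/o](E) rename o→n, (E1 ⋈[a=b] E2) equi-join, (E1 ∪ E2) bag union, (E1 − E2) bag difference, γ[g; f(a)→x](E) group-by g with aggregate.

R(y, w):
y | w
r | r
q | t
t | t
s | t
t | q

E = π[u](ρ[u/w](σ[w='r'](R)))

Stepwise |·|:
  R → 5
  σ[w='r'](R) → 1
  ρ[u/w](σ[w='r'](R)) → 1
  π[u](ρ[u/w](σ[w='r'](R))) → 1

|E| = 1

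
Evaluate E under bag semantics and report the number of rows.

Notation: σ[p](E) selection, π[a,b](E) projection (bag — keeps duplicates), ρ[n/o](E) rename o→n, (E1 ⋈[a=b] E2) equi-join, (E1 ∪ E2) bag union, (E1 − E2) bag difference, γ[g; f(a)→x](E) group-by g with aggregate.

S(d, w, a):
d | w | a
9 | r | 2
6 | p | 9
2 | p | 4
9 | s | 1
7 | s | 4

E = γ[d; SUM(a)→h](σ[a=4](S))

Row counts bottom-up:
  S → 5
  σ[a=4](S) → 2
  γ[d; SUM(a)→h](σ[a=4](S)) → 2

|E| = 2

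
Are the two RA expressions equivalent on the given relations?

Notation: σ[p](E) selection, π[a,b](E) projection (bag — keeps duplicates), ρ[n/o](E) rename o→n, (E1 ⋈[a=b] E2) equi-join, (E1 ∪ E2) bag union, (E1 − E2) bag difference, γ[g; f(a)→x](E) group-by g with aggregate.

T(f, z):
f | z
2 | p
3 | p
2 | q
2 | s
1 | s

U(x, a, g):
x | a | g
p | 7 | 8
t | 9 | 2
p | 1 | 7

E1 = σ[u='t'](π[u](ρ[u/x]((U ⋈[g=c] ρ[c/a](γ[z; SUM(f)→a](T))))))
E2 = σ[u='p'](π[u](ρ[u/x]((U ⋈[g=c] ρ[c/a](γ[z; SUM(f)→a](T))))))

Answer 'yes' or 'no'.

E1 stepwise |·|:
  U → 3
  T → 5
  γ[z; SUM(f)→a](T) → 3
  ρ[c/a](γ[z; SUM(f)→a](T)) → 3
  (U ⋈[g=c] ρ[c/a](γ[z; SUM(f)→a](T))) → 1
  ρ[u/x]((U ⋈[g=c] ρ[c/a](γ[z; SUM(f)→a](T)))) → 1
  π[u](ρ[u/x]((U ⋈[g=c] ρ[c/a](γ[z; SUM(f)→a](T))))) → 1
  σ[u='t'](π[u](ρ[u/x]((U ⋈[g=c] ρ[c/a](γ[z; SUM(f)→a](T)))))) → 1
E2 stepwise |·|:
  U → 3
  T → 5
  γ[z; SUM(f)→a](T) → 3
  ρ[c/a](γ[z; SUM(f)→a](T)) → 3
  (U ⋈[g=c] ρ[c/a](γ[z; SUM(f)→a](T))) → 1
  ρ[u/x]((U ⋈[g=c] ρ[c/a](γ[z; SUM(f)→a](T)))) → 1
  π[u](ρ[u/x]((U ⋈[g=c] ρ[c/a](γ[z; SUM(f)→a](T))))) → 1
  σ[u='p'](π[u](ρ[u/x]((U ⋈[g=c] ρ[c/a](γ[z; SUM(f)→a](T)))))) → 0

E1 result:
u
t
E2 result:
u
(0 rows)
Witness: ('t',) appears 1× in E1 but 0× in E2.

no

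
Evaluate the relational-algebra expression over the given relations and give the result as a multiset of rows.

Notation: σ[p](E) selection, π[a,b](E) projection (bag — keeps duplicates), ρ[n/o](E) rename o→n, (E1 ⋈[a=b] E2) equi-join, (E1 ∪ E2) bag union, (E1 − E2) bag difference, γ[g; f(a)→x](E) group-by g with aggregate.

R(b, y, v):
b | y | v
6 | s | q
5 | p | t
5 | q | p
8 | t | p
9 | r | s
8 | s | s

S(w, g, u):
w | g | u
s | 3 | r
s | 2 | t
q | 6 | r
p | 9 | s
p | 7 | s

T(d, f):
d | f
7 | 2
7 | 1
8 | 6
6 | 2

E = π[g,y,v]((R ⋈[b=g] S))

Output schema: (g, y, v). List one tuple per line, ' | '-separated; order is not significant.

Row counts bottom-up:
  R → 6
  S → 5
  (R ⋈[b=g] S) → 2
  π[g,y,v]((R ⋈[b=g] S)) → 2

== RESULT ==
g | y | v
6 | s | q
9 | r | s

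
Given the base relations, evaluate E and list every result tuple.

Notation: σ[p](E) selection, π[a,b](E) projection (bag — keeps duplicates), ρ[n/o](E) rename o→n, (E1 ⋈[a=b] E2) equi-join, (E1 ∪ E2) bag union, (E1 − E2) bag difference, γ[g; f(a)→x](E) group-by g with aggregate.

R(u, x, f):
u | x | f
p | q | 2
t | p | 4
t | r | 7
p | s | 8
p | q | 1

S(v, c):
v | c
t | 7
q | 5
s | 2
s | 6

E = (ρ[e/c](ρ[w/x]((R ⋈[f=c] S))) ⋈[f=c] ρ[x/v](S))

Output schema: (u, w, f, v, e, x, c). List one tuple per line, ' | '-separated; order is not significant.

Subexpression sizes:
  R → 5
  S → 4
  (R ⋈[f=c] S) → 2
  ρ[w/x]((R ⋈[f=c] S)) → 2
  ρ[e/c](ρ[w/x]((R ⋈[f=c] S))) → 2
  S → 4
  ρ[x/v](S) → 4
  (ρ[e/c](ρ[w/x]((R ⋈[f=c] S))) ⋈[f=c] ρ[x/v](S)) → 2

== RESULT ==
u | w | f | v | e | x | c
p | q | 2 | s | 2 | s | 2
t | r | 7 | t | 7 | t | 7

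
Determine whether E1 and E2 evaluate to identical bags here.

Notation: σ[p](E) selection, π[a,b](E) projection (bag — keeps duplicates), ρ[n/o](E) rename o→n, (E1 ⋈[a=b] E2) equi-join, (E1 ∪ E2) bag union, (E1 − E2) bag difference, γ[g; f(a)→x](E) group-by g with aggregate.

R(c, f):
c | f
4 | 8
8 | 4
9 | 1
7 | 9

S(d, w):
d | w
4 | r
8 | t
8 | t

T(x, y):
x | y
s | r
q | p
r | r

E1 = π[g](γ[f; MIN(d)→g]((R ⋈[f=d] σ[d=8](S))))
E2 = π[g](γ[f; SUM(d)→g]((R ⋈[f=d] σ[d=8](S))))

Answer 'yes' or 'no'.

E1 stepwise |·|:
  R → 4
  S → 3
  σ[d=8](S) → 2
  (R ⋈[f=d] σ[d=8](S)) → 2
  γ[f; MIN(d)→g]((R ⋈[f=d] σ[d=8](S))) → 1
  π[g](γ[f; MIN(d)→g]((R ⋈[f=d] σ[d=8](S)))) → 1
E2 stepwise |·|:
  R → 4
  S → 3
  σ[d=8](S) → 2
  (R ⋈[f=d] σ[d=8](S)) → 2
  γ[f; SUM(d)→g]((R ⋈[f=d] σ[d=8](S))) → 1
  π[g](γ[f; SUM(d)→g]((R ⋈[f=d] σ[d=8](S)))) → 1

E1 result:
g
8
E2 result:
g
16
Witness: (8,) appears 1× in E1 but 0× in E2.

no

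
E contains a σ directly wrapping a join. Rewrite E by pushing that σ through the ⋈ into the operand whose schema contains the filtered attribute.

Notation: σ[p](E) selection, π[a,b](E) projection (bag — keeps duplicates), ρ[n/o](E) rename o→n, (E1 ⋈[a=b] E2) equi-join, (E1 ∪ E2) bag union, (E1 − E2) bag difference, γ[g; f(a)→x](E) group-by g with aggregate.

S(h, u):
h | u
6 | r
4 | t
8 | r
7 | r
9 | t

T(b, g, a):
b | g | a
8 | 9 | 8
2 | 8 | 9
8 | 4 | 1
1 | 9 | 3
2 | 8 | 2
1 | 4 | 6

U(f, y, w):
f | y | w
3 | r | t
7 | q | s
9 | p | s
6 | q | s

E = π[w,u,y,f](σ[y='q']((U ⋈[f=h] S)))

σ filters on y, owned by the left side.
E' = π[w,u,y,f]((σ[y='q'](U) ⋈[f=h] S))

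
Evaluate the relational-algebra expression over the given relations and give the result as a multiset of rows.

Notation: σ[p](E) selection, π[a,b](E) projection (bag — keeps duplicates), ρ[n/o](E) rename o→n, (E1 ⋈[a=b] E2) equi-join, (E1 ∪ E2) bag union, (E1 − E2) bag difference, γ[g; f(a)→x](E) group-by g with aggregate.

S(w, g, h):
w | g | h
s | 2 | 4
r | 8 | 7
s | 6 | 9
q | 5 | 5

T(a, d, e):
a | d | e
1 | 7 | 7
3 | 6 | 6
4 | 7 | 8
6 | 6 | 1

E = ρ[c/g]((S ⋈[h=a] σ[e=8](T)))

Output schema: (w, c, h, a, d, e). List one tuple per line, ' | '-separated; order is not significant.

Subexpression sizes:
  S → 4
  T → 4
  σ[e=8](T) → 1
  (S ⋈[h=a] σ[e=8](T)) → 1
  ρ[c/g]((S ⋈[h=a] σ[e=8](T))) → 1

== RESULT ==
w | c | h | a | d | e
s | 2 | 4 | 4 | 7 | 8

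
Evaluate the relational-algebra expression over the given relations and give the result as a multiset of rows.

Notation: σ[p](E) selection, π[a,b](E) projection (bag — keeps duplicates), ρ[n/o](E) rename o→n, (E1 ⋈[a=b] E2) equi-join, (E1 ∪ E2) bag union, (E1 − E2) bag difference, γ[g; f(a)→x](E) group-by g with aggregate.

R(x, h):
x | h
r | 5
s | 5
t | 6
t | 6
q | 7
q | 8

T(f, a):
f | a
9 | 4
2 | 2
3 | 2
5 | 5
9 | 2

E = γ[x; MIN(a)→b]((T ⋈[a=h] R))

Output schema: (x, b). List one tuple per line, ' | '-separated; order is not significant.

Row counts bottom-up:
  T → 5
  R → 6
  (T ⋈[a=h] R) → 2
  γ[x; MIN(a)→b]((T ⋈[a=h] R)) → 2

== RESULT ==
x | b
r | 5
s | 5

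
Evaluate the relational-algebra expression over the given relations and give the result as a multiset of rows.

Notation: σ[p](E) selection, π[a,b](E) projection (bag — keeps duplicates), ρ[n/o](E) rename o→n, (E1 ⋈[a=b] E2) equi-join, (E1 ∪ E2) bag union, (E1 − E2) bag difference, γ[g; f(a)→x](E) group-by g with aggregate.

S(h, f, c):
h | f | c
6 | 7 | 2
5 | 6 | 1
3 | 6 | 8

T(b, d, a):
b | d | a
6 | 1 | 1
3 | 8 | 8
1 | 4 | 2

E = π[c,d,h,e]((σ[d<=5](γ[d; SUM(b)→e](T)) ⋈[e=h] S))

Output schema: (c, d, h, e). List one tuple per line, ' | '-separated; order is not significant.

Per-node cardinality:
  T → 3
  γ[d; SUM(b)→e](T) → 3
  σ[d<=5](γ[d; SUM(b)→e](T)) → 2
  S → 3
  (σ[d<=5](γ[d; SUM(b)→e](T)) ⋈[e=h] S) → 1
  π[c,d,h,e]((σ[d<=5](γ[d; SUM(b)→e](T)) ⋈[e=h] S)) → 1

== RESULT ==
c | d | h | e
2 | 1 | 6 | 6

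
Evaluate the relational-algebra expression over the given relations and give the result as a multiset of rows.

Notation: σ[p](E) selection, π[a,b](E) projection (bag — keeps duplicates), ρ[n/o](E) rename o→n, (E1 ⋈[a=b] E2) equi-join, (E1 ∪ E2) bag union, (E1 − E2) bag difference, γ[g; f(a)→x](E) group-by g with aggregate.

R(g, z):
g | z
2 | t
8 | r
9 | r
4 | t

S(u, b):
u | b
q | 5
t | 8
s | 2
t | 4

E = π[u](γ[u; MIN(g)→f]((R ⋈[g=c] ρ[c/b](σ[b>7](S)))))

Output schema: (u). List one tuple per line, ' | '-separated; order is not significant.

Per-node cardinality:
  R → 4
  S → 4
  σ[b>7](S) → 1
  ρ[c/b](σ[b>7](S)) → 1
  (R ⋈[g=c] ρ[c/b](σ[b>7](S))) → 1
  γ[u; MIN(g)→f]((R ⋈[g=c] ρ[c/b](σ[b>7](S)))) → 1
  π[u](γ[u; MIN(g)→f]((R ⋈[g=c] ρ[c/b](σ[b>7](S))))) → 1

== RESULT ==
u
t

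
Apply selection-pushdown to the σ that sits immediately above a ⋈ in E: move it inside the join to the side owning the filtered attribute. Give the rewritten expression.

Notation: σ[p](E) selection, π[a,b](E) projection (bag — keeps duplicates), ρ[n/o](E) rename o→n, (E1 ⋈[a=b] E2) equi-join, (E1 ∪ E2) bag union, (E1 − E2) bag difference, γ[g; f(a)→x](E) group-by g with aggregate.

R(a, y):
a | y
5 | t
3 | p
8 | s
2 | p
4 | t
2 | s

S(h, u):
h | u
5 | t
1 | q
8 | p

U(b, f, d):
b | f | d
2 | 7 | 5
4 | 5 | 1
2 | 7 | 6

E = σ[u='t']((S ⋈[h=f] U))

σ filters on u, owned by the left side.
E' = (σ[u='t'](S) ⋈[h=f] U)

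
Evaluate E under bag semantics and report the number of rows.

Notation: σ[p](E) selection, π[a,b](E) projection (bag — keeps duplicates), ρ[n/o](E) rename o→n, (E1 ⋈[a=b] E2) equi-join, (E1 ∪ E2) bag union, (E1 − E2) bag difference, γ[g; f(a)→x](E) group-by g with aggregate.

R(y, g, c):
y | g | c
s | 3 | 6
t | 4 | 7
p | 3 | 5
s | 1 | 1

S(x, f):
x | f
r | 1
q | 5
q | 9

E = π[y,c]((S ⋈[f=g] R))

Row counts bottom-up:
  S → 3
  R → 4
  (S ⋈[f=g] R) → 1
  π[y,c]((S ⋈[f=g] R)) → 1

|E| = 1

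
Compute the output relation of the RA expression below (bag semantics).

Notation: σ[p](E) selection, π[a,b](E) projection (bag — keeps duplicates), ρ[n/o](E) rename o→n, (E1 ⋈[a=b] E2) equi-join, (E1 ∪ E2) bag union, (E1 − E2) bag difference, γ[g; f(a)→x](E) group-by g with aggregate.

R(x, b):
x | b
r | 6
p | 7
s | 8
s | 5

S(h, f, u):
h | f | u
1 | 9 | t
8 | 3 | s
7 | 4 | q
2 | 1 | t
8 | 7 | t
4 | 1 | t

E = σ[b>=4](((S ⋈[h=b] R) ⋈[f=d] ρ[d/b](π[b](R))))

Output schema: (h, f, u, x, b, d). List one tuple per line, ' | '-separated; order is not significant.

Row counts bottom-up:
  S → 6
  R → 4
  (S ⋈[h=b] R) → 3
  R → 4
  π[b](R) → 4
  ρ[d/b](π[b](R)) → 4
  ((S ⋈[h=b] R) ⋈[f=d] ρ[d/b](π[b](R))) → 1
  σ[b>=4](((S ⋈[h=b] R) ⋈[f=d] ρ[d/b](π[b](R)))) → 1

== RESULT ==
h | f | u | x | b | d
8 | 7 | t | s | 8 | 7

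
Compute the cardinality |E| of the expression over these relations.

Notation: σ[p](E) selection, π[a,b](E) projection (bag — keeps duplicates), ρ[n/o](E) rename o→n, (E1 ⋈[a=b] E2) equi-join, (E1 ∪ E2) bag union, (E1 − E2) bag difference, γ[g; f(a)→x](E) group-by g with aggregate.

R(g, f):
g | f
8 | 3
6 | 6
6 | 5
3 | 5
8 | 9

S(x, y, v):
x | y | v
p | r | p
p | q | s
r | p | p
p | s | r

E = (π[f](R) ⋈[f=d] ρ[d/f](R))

Row counts bottom-up:
  R → 5
  π[f](R) → 5
  R → 5
  ρ[d/f](R) → 5
  (π[f](R) ⋈[f=d] ρ[d/f](R)) → 7

|E| = 7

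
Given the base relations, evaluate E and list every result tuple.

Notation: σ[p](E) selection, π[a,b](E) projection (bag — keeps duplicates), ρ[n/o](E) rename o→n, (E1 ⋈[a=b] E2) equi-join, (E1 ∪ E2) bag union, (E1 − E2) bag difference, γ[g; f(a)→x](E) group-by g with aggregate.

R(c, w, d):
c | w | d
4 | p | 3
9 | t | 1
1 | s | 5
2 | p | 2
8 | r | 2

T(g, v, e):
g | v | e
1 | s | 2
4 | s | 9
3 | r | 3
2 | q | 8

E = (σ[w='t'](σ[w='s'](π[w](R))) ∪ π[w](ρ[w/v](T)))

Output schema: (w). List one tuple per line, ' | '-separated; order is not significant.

Stepwise |·|:
  R → 5
  π[w](R) → 5
  σ[w='s'](π[w](R)) → 1
  σ[w='t'](σ[w='s'](π[w](R))) → 0
  T → 4
  ρ[w/v](T) → 4
  π[w](ρ[w/v](T)) → 4
  (σ[w='t'](σ[w='s'](π[w](R))) ∪ π[w](ρ[w/v](T))) → 4

== RESULT ==
w
q
r
s
s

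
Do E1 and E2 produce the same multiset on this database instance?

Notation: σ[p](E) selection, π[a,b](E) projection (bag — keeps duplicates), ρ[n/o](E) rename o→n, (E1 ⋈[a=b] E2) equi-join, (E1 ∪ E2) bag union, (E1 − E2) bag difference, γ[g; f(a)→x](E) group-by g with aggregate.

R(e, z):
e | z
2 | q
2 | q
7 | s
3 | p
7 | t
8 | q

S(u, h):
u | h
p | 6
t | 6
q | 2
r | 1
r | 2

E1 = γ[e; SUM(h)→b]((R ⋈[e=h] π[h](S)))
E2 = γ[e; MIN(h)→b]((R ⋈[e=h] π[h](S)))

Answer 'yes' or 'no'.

E1 row counts bottom-up:
  R → 6
  S → 5
  π[h](S) → 5
  (R ⋈[e=h] π[h](S)) → 4
  γ[e; SUM(h)→b]((R ⋈[e=h] π[h](S))) → 1
E2 row counts bottom-up:
  R → 6
  S → 5
  π[h](S) → 5
  (R ⋈[e=h] π[h](S)) → 4
  γ[e; MIN(h)→b]((R ⋈[e=h] π[h](S))) → 1

E1 result:
e | b
2 | 8
E2 result:
e | b
2 | 2
Witness: (2, 2) appears 0× in E1 but 1× in E2.

no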